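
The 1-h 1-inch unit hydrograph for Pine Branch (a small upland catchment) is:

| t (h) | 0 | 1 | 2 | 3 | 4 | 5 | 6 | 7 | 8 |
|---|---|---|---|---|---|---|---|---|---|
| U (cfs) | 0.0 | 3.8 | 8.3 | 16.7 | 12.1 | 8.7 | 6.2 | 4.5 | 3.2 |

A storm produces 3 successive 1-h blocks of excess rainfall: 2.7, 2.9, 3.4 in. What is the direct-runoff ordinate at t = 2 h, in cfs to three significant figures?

Q ≈ 33.4 cfs

By discrete convolution, Q_j = Σ (P_i / 1 in) · U_{j−i}.
At t = 2 h (j=2): Q = (2.7/1)·8.3 + (2.9/1)·3.8 + (3.4/1)·0.0 = 33.4 cfs.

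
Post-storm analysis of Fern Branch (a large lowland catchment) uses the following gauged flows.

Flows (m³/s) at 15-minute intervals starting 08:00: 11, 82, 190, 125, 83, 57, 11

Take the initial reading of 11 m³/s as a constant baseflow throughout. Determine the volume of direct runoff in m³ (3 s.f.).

Direct-runoff ordinates (Q − Q_b): 0.0, 71.0, 179.0, 114.0, 72.0, 46.0, 0.0 m³/s.
ΣQ_DR = 482.0 m³/s.
With Δt = 0.25 h = 900 s, V = ΣQ_DR · Δt = 482.0 × 900 = 4.34 × 10^5 m³.

V ≈ 4.34 × 10^5 m³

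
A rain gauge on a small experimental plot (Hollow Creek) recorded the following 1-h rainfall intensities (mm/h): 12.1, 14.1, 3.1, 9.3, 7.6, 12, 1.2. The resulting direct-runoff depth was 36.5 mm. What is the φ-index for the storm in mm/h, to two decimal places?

Only the 5 blocks with intensity above φ contribute runoff: 12.1, 14.1, 9.3, 7.6, 12 mm/h.
Σ(I−φ)·Δt = d  ⇒  (12.1+14.1+9.3+7.6+12 − 5φ)·1 = 36.5
φ = (55.10 − 36.5/1) / 5 = 3.72 mm/h.

φ ≈ 3.72 mm/h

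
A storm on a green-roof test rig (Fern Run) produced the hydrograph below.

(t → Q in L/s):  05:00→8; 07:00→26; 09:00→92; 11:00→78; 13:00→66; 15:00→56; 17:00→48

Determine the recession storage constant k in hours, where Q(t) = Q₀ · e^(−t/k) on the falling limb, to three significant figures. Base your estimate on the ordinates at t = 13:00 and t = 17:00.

k ≈ 12.6 h

On the falling limb, Q drops from 66 to 48 L/s between t = 13:00 and t = 17:00 (Δt = 4 h).
k = −Δt / ln(Q₂/Q₁) = −4 / ln(48/66) = 12.6 h.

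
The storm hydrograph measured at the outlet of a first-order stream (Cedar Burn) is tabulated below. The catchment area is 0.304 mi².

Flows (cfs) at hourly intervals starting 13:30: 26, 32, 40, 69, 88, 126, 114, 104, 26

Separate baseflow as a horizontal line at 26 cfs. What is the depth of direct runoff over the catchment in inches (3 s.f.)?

Direct runoff: 0.0, 6.0, 14.0, 43.0, 62.0, 100.0, 88.0, 78.0, 0.0 cfs; ΣQ_DR = 391.0 cfs.
V = ΣQ_DR · Δt = 391.0 × 3600 s = 1.408 × 10^6 ft³.
Over A = 0.304 mi², depth = V / A = 1.99 in.

d ≈ 1.99 in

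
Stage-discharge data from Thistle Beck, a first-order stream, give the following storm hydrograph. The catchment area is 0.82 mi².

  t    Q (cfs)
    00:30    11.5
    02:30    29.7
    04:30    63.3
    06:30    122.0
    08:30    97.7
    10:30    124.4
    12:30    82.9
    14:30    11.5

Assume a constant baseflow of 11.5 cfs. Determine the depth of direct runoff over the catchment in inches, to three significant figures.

d ≈ 1.70 in

Direct runoff: 0.0, 18.2, 51.8, 110.5, 86.2, 112.9, 71.4, 0.0 cfs; ΣQ_DR = 451.0 cfs.
V = ΣQ_DR · Δt = 451.0 × 7200 s = 3.247 × 10^6 ft³.
Over A = 0.82 mi², depth = V / A = 1.70 in.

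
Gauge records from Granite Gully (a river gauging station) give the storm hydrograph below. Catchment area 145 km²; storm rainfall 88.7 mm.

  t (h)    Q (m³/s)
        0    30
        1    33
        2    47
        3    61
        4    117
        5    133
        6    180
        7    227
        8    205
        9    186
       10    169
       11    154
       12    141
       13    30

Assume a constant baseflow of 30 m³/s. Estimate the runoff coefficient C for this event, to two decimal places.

C ≈ 0.36

ΣQ_DR = 1293 m³/s; V = ΣQ_DR·Δt = 4.655 × 10^6 m³.
Runoff depth d = V / A = 32.10 mm.
C = d / P = 32.10 / 88.7 = 0.36.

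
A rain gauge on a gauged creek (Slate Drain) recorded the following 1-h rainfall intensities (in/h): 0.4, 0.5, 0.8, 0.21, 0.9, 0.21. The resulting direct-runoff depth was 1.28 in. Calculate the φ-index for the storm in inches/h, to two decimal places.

Only the 4 blocks with intensity above φ contribute runoff: 0.4, 0.5, 0.8, 0.9 in/h.
Σ(I−φ)·Δt = d  ⇒  (0.4+0.5+0.8+0.9 − 4φ)·1 = 1.28
φ = (2.600 − 1.28/1) / 4 = 0.33 in/h.

φ ≈ 0.33 in/h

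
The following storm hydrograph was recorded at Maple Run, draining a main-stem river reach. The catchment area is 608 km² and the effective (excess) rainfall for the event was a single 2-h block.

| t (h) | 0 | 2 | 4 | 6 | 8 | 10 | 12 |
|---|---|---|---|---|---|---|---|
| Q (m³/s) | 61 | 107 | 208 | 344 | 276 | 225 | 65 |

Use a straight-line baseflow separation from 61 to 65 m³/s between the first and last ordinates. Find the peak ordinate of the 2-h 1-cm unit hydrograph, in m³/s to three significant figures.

U_p ≈ 281 m³/s

Direct runoff: 0.00, 45.33, 145.67, 281.00, 212.33, 160.67, 0.00 m³/s; ΣQ_DR = 845.0 m³/s, peak = 281.00 m³/s.
Runoff depth d = ΣQ_DR·Δt / A = 845.0 × 7200 / (608 km²) = 10.01 mm.
The 1-cm UH is the DRH scaled by (10 mm)/d, so U_p = 281.00 × 10/10.01 = 281 m³/s.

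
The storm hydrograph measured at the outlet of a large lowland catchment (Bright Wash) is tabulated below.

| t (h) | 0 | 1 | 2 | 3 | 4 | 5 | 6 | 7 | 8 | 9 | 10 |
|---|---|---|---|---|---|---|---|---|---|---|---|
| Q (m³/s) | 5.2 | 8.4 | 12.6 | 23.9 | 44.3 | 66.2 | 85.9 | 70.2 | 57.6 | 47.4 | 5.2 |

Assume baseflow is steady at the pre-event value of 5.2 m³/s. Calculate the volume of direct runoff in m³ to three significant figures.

Direct-runoff ordinates (Q − Q_b): 0.0, 3.2, 7.4, 18.7, 39.1, 61.0, 80.7, 65.0, 52.4, 42.2, 0.0 m³/s.
ΣQ_DR = 369.7 m³/s.
With Δt = 1 h = 3600 s, V = ΣQ_DR · Δt = 369.7 × 3600 = 1.33 × 10^6 m³.

V ≈ 1.33 × 10^6 m³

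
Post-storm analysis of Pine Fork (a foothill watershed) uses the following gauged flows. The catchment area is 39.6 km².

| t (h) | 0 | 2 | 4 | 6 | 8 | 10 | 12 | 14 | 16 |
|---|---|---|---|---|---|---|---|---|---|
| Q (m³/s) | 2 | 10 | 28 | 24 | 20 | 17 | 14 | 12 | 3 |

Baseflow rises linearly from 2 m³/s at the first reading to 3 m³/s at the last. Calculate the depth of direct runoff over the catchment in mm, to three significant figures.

Direct runoff: 0.00, 7.88, 25.75, 21.62, 17.50, 14.38, 11.25, 9.12, 0.00 m³/s; ΣQ_DR = 107.5 m³/s.
V = ΣQ_DR · Δt = 107.5 × 7200 s = 7.740 × 10^5 m³.
Over A = 39.6 km², depth = V / A = 19.5 mm.

d ≈ 19.5 mm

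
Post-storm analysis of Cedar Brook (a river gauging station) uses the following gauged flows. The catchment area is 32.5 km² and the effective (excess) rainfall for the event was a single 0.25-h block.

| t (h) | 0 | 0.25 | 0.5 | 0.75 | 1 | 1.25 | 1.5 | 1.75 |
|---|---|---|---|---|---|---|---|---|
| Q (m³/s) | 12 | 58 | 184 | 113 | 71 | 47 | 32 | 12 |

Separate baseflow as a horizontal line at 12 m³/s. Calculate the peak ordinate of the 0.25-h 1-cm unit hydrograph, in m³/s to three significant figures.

Direct runoff: 0.0, 46.0, 172.0, 101.0, 59.0, 35.0, 20.0, 0.0 m³/s; ΣQ_DR = 433.0 m³/s, peak = 172.0 m³/s.
Runoff depth d = ΣQ_DR·Δt / A = 433.0 × 900 / (32.5 km²) = 11.99 mm.
The 1-cm UH is the DRH scaled by (10 mm)/d, so U_p = 172.0 × 10/11.99 = 143 m³/s.

U_p ≈ 143 m³/s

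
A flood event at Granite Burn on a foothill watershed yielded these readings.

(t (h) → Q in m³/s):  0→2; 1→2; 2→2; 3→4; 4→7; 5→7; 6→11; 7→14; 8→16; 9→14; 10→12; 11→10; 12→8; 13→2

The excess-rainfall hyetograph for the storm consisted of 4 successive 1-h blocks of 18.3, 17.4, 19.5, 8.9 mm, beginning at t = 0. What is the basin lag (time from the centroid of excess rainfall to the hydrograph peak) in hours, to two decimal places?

t_L ≈ 6.20 h

Centroid of excess rainfall: t_c = Σ P_i·t̄_i / ΣP_i = 1.7964 h (block centres at 0.5, 1.5, 2.5, 3.5 h).
Hydrograph peak occurs at t = 8 h, so basin lag t_L = 8 − 1.7964 = 6.20 h.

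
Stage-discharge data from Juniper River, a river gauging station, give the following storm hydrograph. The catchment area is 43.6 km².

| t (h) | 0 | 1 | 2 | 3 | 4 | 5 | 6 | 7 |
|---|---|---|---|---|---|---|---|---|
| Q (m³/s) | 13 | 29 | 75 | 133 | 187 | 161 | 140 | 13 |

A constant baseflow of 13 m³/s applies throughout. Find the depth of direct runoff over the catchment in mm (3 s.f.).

Direct runoff: 0.0, 16.0, 62.0, 120.0, 174.0, 148.0, 127.0, 0.0 m³/s; ΣQ_DR = 647.0 m³/s.
V = ΣQ_DR · Δt = 647.0 × 3600 s = 2.329 × 10^6 m³.
Over A = 43.6 km², depth = V / A = 53.4 mm.

d ≈ 53.4 mm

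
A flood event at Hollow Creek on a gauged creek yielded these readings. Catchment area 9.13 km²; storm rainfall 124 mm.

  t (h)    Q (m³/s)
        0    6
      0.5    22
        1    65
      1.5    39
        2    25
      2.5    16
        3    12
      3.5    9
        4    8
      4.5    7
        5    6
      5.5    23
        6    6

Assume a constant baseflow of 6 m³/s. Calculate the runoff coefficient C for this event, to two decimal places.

ΣQ_DR = 166.0 m³/s; V = ΣQ_DR·Δt = 2.988 × 10^5 m³.
Runoff depth d = V / A = 32.73 mm.
C = d / P = 32.73 / 124 = 0.26.

C ≈ 0.26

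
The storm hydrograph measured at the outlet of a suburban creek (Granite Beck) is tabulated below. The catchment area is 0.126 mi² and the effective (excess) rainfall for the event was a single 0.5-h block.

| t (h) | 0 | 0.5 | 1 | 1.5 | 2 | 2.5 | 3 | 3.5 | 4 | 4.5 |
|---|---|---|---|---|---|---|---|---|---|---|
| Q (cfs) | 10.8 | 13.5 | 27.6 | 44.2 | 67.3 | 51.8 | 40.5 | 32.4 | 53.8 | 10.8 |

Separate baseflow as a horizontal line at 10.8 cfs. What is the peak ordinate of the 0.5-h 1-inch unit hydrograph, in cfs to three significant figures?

Direct runoff: 0.0, 2.7, 16.8, 33.4, 56.5, 41.0, 29.7, 21.6, 43.0, 0.0 cfs; ΣQ_DR = 244.7 cfs, peak = 56.5 cfs.
Runoff depth d = ΣQ_DR·Δt / A = 244.7 × 1800 / (0.126 mi²) = 1.505 in.
The 1-inch UH is the DRH scaled by (1 in)/d, so U_p = 56.5 × 1/1.505 = 37.5 cfs.

U_p ≈ 37.5 cfs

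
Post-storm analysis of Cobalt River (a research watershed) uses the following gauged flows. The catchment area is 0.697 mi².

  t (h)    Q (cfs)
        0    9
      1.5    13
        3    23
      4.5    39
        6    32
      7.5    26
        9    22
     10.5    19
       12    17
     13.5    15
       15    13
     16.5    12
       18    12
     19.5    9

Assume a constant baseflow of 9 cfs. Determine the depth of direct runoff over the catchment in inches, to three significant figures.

d ≈ 0.450 in

Direct runoff: 0.0, 4.0, 14.0, 30.0, 23.0, 17.0, 13.0, 10.0, 8.0, 6.0, 4.0, 3.0, 3.0, 0.0 cfs; ΣQ_DR = 135.0 cfs.
V = ΣQ_DR · Δt = 135.0 × 5400 s = 7.290 × 10^5 ft³.
Over A = 0.697 mi², depth = V / A = 0.450 in.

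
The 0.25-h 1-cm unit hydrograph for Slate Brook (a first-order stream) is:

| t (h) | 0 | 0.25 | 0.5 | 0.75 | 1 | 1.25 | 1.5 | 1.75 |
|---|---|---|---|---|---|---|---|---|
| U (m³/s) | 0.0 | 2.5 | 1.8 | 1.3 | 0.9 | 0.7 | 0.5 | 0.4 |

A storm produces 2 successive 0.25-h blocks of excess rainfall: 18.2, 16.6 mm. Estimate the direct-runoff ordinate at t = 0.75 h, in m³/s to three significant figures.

Q ≈ 5.35 m³/s

By discrete convolution, Q_j = Σ (P_i / 10 mm) · U_{j−i}.
At t = 0.75 h (j=3): Q = (18.2/10)·1.3 + (16.6/10)·1.8 = 5.35 m³/s.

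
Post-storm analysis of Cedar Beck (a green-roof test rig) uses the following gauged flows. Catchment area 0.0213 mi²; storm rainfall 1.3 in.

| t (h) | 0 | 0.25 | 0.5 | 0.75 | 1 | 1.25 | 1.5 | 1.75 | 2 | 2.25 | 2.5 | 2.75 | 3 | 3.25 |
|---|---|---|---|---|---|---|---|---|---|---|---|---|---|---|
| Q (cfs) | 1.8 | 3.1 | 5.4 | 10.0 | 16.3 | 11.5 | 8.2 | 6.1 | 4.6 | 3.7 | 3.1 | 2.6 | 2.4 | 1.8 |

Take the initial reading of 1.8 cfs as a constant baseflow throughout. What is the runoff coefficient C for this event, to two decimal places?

C ≈ 0.78

ΣQ_DR = 55.40 cfs; V = ΣQ_DR·Δt = 49860 ft³.
Runoff depth d = V / A = 1.008 in.
C = d / P = 1.008 / 1.3 = 0.78.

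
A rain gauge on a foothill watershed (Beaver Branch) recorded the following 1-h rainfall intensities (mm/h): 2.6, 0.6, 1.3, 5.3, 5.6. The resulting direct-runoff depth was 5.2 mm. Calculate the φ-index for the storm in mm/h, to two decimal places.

φ ≈ 2.85 mm/h

Only the 2 blocks with intensity above φ contribute runoff: 5.3, 5.6 mm/h.
Σ(I−φ)·Δt = d  ⇒  (5.3+5.6 − 2φ)·1 = 5.2
φ = (10.90 − 5.2/1) / 2 = 2.85 mm/h.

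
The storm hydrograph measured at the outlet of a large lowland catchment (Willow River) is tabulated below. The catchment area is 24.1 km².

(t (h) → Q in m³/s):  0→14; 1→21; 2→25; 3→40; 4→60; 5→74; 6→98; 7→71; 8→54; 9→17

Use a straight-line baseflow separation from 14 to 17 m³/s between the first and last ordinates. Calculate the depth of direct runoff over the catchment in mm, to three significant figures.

d ≈ 47.7 mm

Direct runoff: 0.00, 6.67, 10.33, 25.00, 44.67, 58.33, 82.00, 54.67, 37.33, 0.00 m³/s; ΣQ_DR = 319.0 m³/s.
V = ΣQ_DR · Δt = 319.0 × 3600 s = 1.148 × 10^6 m³.
Over A = 24.1 km², depth = V / A = 47.7 mm.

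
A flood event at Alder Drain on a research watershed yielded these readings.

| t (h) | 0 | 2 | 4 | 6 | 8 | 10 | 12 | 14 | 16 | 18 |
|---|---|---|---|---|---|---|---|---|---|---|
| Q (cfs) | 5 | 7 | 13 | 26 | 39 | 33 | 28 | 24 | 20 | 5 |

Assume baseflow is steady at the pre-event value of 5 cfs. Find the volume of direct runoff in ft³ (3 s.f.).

Direct-runoff ordinates (Q − Q_b): 0.0, 2.0, 8.0, 21.0, 34.0, 28.0, 23.0, 19.0, 15.0, 0.0 cfs.
ΣQ_DR = 150.0 cfs.
With Δt = 2 h = 7200 s, V = ΣQ_DR · Δt = 150.0 × 7200 = 1.08 × 10^6 ft³.

V ≈ 1.08 × 10^6 ft³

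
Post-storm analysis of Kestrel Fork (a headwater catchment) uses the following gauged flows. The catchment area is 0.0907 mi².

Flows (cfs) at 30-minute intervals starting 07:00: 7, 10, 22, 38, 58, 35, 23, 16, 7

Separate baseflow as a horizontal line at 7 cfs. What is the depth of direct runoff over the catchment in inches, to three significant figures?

Direct runoff: 0.0, 3.0, 15.0, 31.0, 51.0, 28.0, 16.0, 9.0, 0.0 cfs; ΣQ_DR = 153.0 cfs.
V = ΣQ_DR · Δt = 153.0 × 1800 s = 2.754 × 10^5 ft³.
Over A = 0.0907 mi², depth = V / A = 1.31 in.

d ≈ 1.31 in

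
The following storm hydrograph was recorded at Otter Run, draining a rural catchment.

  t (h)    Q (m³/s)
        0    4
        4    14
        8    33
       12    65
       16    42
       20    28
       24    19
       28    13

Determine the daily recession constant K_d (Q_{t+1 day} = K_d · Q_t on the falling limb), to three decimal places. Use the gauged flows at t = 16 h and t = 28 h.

K_d ≈ 0.096

Between t = 16 h and t = 28 h the flow falls from 42 to 13 m³/s over 3×4 h = 12 h.
Per-interval ratio K = (13/42)^(1/3) = 0.6764; K_d = K^(24/4) = 0.096.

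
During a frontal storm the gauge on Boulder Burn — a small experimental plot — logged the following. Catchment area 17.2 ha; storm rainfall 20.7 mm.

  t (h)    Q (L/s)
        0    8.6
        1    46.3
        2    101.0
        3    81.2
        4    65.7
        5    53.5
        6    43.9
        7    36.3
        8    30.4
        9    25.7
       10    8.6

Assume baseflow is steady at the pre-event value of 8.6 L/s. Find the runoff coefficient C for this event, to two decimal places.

ΣQ_DR = 406.6 L/s; V = ΣQ_DR·Δt = 1.464 × 10^6 L.
Runoff depth d = V / A = 8.510 mm.
C = d / P = 8.510 / 20.7 = 0.41.

C ≈ 0.41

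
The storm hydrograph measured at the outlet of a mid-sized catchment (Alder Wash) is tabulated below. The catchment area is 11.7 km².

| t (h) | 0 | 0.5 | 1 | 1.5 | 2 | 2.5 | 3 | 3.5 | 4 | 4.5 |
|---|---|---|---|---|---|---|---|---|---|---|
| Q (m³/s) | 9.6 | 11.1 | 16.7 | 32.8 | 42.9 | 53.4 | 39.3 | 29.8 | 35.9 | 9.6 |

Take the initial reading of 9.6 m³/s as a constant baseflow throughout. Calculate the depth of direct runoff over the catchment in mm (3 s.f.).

Direct runoff: 0.0, 1.5, 7.1, 23.2, 33.3, 43.8, 29.7, 20.2, 26.3, 0.0 m³/s; ΣQ_DR = 185.1 m³/s.
V = ΣQ_DR · Δt = 185.1 × 1800 s = 3.332 × 10^5 m³.
Over A = 11.7 km², depth = V / A = 28.5 mm.

d ≈ 28.5 mm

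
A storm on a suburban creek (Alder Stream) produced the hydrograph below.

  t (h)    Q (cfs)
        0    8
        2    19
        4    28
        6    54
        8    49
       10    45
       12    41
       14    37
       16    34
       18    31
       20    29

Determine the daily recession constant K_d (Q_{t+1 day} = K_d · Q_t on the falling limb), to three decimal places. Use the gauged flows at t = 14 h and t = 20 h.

Between t = 14 h and t = 20 h the flow falls from 37 to 29 cfs over 3×2 h = 6 h.
Per-interval ratio K = (29/37)^(1/3) = 0.9220; K_d = K^(24/2) = 0.377.

K_d ≈ 0.377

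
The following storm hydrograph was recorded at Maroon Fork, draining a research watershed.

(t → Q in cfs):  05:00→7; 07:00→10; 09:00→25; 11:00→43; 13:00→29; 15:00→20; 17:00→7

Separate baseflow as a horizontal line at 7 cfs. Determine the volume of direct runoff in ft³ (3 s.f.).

Direct-runoff ordinates (Q − Q_b): 0.0, 3.0, 18.0, 36.0, 22.0, 13.0, 0.0 cfs.
ΣQ_DR = 92.00 cfs.
With Δt = 2 h = 7200 s, V = ΣQ_DR · Δt = 92.00 × 7200 = 6.62 × 10^5 ft³.

V ≈ 6.62 × 10^5 ft³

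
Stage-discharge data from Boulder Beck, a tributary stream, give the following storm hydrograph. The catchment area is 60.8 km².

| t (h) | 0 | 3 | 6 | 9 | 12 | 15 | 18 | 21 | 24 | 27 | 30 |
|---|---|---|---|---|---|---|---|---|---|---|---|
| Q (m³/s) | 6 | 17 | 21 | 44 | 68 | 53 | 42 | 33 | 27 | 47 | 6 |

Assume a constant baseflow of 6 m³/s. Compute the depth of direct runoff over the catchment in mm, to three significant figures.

d ≈ 52.9 mm

Direct runoff: 0.0, 11.0, 15.0, 38.0, 62.0, 47.0, 36.0, 27.0, 21.0, 41.0, 0.0 m³/s; ΣQ_DR = 298.0 m³/s.
V = ΣQ_DR · Δt = 298.0 × 10800 s = 3.218 × 10^6 m³.
Over A = 60.8 km², depth = V / A = 52.9 mm.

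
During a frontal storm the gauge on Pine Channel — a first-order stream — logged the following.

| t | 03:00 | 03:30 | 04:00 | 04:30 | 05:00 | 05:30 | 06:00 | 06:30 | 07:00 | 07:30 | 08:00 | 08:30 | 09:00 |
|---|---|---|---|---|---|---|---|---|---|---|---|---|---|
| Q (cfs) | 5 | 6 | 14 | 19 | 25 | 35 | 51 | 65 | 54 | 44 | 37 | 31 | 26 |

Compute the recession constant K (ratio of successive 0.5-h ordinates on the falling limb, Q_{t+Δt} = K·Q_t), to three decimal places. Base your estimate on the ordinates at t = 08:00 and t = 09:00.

K ≈ 0.838

Using the recession-limb readings at t = 08:00 and t = 09:00: Q falls from 37 to 26 cfs over 2 intervals.
K = (Q₂/Q₁)^(1/2) = (26/37)^(1/2) = 0.838.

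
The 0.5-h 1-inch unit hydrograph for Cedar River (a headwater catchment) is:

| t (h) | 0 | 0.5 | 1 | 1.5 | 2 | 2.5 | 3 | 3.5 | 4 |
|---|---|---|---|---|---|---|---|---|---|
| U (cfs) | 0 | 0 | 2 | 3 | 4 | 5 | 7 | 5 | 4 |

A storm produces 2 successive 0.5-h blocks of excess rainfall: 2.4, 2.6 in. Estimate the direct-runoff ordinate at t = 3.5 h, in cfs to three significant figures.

By discrete convolution, Q_j = Σ (P_i / 1 in) · U_{j−i}.
At t = 3.5 h (j=7): Q = (2.4/1)·5 + (2.6/1)·7 = 30.2 cfs.

Q ≈ 30.2 cfs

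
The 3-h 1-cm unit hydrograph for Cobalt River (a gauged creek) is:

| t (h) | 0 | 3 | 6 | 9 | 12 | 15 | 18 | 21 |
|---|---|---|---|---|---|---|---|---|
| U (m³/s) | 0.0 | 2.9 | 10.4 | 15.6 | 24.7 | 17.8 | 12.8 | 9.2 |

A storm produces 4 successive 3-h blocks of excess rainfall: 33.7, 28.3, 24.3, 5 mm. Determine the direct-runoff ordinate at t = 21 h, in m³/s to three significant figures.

By discrete convolution, Q_j = Σ (P_i / 10 mm) · U_{j−i}.
At t = 21 h (j=7): Q = (33.7/10)·9.2 + (28.3/10)·12.8 + (24.3/10)·17.8 + (5/10)·24.7 = 123 m³/s.

Q ≈ 123 m³/s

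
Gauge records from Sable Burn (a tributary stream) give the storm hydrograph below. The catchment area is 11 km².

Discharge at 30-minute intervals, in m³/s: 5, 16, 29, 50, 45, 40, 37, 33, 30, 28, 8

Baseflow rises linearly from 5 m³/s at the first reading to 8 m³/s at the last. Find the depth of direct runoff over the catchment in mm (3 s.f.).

Direct runoff: 0.00, 10.70, 23.40, 44.10, 38.80, 33.50, 30.20, 25.90, 22.60, 20.30, 0.00 m³/s; ΣQ_DR = 249.5 m³/s.
V = ΣQ_DR · Δt = 249.5 × 1800 s = 4.491 × 10^5 m³.
Over A = 11 km², depth = V / A = 40.8 mm.

d ≈ 40.8 mm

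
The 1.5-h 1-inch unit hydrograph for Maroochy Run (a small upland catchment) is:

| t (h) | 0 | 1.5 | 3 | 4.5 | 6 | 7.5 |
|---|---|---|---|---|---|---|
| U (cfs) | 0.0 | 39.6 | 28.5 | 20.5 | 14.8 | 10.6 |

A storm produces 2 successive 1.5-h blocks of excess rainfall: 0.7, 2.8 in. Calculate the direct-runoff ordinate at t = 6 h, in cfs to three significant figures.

Q ≈ 67.8 cfs

By discrete convolution, Q_j = Σ (P_i / 1 in) · U_{j−i}.
At t = 6 h (j=4): Q = (0.7/1)·14.8 + (2.8/1)·20.5 = 67.8 cfs.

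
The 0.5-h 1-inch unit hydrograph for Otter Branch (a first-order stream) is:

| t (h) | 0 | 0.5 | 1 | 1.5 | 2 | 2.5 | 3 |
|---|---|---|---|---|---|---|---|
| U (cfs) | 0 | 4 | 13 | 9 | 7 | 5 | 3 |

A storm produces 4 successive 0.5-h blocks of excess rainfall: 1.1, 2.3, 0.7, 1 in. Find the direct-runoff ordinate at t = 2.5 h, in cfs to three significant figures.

By discrete convolution, Q_j = Σ (P_i / 1 in) · U_{j−i}.
At t = 2.5 h (j=5): Q = (1.1/1)·5 + (2.3/1)·7 + (0.7/1)·9 + (1/1)·13 = 40.9 cfs.

Q ≈ 40.9 cfs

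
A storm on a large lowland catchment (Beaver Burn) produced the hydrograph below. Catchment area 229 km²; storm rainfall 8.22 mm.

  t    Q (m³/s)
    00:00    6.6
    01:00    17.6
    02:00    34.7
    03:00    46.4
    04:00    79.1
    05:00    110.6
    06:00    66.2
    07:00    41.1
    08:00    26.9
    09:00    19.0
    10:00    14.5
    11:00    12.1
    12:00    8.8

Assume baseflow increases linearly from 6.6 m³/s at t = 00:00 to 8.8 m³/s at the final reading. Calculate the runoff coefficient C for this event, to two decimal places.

C ≈ 0.73

ΣQ_DR = 383.5 m³/s; V = ΣQ_DR·Δt = 1.381 × 10^6 m³.
Runoff depth d = V / A = 6.029 mm.
C = d / P = 6.029 / 8.22 = 0.73.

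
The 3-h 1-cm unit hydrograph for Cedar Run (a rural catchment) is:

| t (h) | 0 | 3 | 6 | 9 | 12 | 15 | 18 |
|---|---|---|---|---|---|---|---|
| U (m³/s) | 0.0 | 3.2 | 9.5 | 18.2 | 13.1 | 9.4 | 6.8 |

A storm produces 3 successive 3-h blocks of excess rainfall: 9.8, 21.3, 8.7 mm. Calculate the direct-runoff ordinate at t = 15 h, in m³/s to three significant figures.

Q ≈ 52.9 m³/s

By discrete convolution, Q_j = Σ (P_i / 10 mm) · U_{j−i}.
At t = 15 h (j=5): Q = (9.8/10)·9.4 + (21.3/10)·13.1 + (8.7/10)·18.2 = 52.9 m³/s.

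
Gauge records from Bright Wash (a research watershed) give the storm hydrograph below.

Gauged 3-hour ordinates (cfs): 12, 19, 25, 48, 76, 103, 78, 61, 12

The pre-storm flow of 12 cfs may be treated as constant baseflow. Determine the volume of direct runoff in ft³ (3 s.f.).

V ≈ 3.52 × 10^6 ft³

Direct-runoff ordinates (Q − Q_b): 0.0, 7.0, 13.0, 36.0, 64.0, 91.0, 66.0, 49.0, 0.0 cfs.
ΣQ_DR = 326.0 cfs.
With Δt = 3 h = 10800 s, V = ΣQ_DR · Δt = 326.0 × 10800 = 3.52 × 10^6 ft³.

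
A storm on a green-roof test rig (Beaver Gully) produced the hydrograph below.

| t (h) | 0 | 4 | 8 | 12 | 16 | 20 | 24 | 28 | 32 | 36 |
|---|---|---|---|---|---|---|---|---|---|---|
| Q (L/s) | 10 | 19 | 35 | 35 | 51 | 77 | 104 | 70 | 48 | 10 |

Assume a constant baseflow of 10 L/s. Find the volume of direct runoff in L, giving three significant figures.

Direct-runoff ordinates (Q − Q_b): 0.0, 9.0, 25.0, 25.0, 41.0, 67.0, 94.0, 60.0, 38.0, 0.0 L/s.
ΣQ_DR = 359.0 L/s.
With Δt = 4 h = 14400 s, V = ΣQ_DR · Δt = 359.0 × 14400 = 5.17 × 10^6 L.

V ≈ 5.17 × 10^6 L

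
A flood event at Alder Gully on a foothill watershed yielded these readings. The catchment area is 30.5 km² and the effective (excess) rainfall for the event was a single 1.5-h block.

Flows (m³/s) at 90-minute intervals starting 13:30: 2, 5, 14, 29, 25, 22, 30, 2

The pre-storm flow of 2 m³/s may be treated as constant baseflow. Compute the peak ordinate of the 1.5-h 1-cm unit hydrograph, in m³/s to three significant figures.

U_p ≈ 14.0 m³/s

Direct runoff: 0.0, 3.0, 12.0, 27.0, 23.0, 20.0, 28.0, 0.0 m³/s; ΣQ_DR = 113.0 m³/s, peak = 28.0 m³/s.
Runoff depth d = ΣQ_DR·Δt / A = 113.0 × 5400 / (30.5 km²) = 20.01 mm.
The 1-cm UH is the DRH scaled by (10 mm)/d, so U_p = 28.0 × 10/20.01 = 14.0 m³/s.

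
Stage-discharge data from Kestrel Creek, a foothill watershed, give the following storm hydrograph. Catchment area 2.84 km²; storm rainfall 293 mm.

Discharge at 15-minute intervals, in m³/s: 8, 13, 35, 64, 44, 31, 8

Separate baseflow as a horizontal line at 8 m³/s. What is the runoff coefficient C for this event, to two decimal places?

ΣQ_DR = 147.0 m³/s; V = ΣQ_DR·Δt = 1.323 × 10^5 m³.
Runoff depth d = V / A = 46.58 mm.
C = d / P = 46.58 / 293 = 0.16.

C ≈ 0.16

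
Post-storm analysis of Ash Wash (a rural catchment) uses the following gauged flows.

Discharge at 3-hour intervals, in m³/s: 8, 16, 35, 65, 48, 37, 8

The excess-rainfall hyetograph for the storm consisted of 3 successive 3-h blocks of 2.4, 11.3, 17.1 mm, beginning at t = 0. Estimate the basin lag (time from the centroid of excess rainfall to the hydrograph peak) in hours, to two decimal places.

Centroid of excess rainfall: t_c = Σ P_i·t̄_i / ΣP_i = 5.9318 h (block centres at 1.5, 4.5, 7.5 h).
Hydrograph peak occurs at t = 9 h, so basin lag t_L = 9 − 5.9318 = 3.07 h.

t_L ≈ 3.07 h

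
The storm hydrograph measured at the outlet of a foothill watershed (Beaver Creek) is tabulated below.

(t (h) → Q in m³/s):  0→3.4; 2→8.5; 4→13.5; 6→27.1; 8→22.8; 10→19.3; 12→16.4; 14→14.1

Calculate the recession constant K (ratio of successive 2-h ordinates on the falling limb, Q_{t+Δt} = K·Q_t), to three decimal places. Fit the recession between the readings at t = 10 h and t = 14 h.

Using the recession-limb readings at t = 10 h and t = 14 h: Q falls from 19.3 to 14.1 m³/s over 2 intervals.
K = (Q₂/Q₁)^(1/2) = (14.1/19.3)^(1/2) = 0.855.

K ≈ 0.855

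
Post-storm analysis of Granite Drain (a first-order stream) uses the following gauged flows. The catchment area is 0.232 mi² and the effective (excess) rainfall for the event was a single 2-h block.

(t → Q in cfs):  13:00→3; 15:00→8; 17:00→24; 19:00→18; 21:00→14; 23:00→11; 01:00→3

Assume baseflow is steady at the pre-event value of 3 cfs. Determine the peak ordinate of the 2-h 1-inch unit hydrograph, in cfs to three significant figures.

Direct runoff: 0.0, 5.0, 21.0, 15.0, 11.0, 8.0, 0.0 cfs; ΣQ_DR = 60.00 cfs, peak = 21.0 cfs.
Runoff depth d = ΣQ_DR·Δt / A = 60.00 × 7200 / (0.232 mi²) = 0.8015 in.
The 1-inch UH is the DRH scaled by (1 in)/d, so U_p = 21.0 × 1/0.8015 = 26.2 cfs.

U_p ≈ 26.2 cfs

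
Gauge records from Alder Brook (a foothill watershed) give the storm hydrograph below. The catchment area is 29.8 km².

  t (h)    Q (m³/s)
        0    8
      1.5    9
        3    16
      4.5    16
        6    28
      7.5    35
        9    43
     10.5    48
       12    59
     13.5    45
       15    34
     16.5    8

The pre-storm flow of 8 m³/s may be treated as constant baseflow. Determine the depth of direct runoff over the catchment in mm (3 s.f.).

Direct runoff: 0.0, 1.0, 8.0, 8.0, 20.0, 27.0, 35.0, 40.0, 51.0, 37.0, 26.0, 0.0 m³/s; ΣQ_DR = 253.0 m³/s.
V = ΣQ_DR · Δt = 253.0 × 5400 s = 1.366 × 10^6 m³.
Over A = 29.8 km², depth = V / A = 45.8 mm.

d ≈ 45.8 mm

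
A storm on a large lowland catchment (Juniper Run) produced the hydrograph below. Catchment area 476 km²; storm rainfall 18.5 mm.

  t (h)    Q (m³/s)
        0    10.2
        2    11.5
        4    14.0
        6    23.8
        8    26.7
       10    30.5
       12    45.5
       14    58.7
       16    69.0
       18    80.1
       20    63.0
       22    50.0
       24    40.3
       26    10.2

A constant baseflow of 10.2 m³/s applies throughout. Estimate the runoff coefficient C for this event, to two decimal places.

ΣQ_DR = 390.7 m³/s; V = ΣQ_DR·Δt = 2.813 × 10^6 m³.
Runoff depth d = V / A = 5.910 mm.
C = d / P = 5.910 / 18.5 = 0.32.

C ≈ 0.32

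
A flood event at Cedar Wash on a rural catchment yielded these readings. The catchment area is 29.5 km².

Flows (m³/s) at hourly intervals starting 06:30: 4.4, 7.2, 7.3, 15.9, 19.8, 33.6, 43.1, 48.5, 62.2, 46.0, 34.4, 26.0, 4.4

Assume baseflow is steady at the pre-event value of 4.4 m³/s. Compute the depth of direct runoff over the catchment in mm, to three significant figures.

Direct runoff: 0.0, 2.8, 2.9, 11.5, 15.4, 29.2, 38.7, 44.1, 57.8, 41.6, 30.0, 21.6, 0.0 m³/s; ΣQ_DR = 295.6 m³/s.
V = ΣQ_DR · Δt = 295.6 × 3600 s = 1.064 × 10^6 m³.
Over A = 29.5 km², depth = V / A = 36.1 mm.

d ≈ 36.1 mm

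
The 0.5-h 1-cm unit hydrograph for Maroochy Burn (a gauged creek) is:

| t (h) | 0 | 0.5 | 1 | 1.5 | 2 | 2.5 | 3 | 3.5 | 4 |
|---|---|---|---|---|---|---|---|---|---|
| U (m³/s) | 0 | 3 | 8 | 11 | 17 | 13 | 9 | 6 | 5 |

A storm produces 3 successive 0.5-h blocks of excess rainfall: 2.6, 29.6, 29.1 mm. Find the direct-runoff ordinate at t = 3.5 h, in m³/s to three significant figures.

Q ≈ 66.0 m³/s

By discrete convolution, Q_j = Σ (P_i / 10 mm) · U_{j−i}.
At t = 3.5 h (j=7): Q = (2.6/10)·6 + (29.6/10)·9 + (29.1/10)·13 = 66.0 m³/s.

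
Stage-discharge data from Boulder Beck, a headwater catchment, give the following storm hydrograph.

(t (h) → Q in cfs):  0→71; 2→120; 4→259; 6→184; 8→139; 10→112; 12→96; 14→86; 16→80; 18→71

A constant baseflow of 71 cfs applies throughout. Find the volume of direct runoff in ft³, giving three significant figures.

V ≈ 3.66 × 10^6 ft³

Direct-runoff ordinates (Q − Q_b): 0.0, 49.0, 188.0, 113.0, 68.0, 41.0, 25.0, 15.0, 9.0, 0.0 cfs.
ΣQ_DR = 508.0 cfs.
With Δt = 2 h = 7200 s, V = ΣQ_DR · Δt = 508.0 × 7200 = 3.66 × 10^6 ft³.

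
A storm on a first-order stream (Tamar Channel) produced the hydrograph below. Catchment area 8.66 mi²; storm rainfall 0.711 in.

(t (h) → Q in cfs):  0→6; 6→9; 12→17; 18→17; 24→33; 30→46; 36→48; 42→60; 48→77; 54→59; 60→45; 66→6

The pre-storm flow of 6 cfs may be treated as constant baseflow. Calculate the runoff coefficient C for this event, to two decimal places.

C ≈ 0.53

ΣQ_DR = 351.0 cfs; V = ΣQ_DR·Δt = 7.582 × 10^6 ft³.
Runoff depth d = V / A = 0.3768 in.
C = d / P = 0.3768 / 0.711 = 0.53.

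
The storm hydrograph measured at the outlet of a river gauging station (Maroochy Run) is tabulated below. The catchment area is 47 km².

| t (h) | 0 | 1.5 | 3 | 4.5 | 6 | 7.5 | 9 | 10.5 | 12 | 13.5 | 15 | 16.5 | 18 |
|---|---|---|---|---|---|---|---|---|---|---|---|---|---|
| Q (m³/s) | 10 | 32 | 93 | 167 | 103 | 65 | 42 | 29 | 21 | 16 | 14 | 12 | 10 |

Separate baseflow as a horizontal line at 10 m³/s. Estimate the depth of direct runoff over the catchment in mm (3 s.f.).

Direct runoff: 0.0, 22.0, 83.0, 157.0, 93.0, 55.0, 32.0, 19.0, 11.0, 6.0, 4.0, 2.0, 0.0 m³/s; ΣQ_DR = 484.0 m³/s.
V = ΣQ_DR · Δt = 484.0 × 5400 s = 2.614 × 10^6 m³.
Over A = 47 km², depth = V / A = 55.6 mm.

d ≈ 55.6 mm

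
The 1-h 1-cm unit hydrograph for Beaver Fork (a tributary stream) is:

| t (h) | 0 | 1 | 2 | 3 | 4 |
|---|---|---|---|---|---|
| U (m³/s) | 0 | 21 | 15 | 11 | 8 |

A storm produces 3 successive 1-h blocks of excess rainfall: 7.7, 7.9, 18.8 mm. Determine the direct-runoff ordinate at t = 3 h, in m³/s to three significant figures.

By discrete convolution, Q_j = Σ (P_i / 10 mm) · U_{j−i}.
At t = 3 h (j=3): Q = (7.7/10)·11 + (7.9/10)·15 + (18.8/10)·21 = 59.8 m³/s.

Q ≈ 59.8 m³/s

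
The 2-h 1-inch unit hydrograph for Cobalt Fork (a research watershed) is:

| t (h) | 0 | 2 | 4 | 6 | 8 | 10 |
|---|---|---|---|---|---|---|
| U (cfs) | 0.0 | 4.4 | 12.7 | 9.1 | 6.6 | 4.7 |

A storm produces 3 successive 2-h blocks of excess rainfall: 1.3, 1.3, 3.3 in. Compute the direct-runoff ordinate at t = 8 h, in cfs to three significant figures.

By discrete convolution, Q_j = Σ (P_i / 1 in) · U_{j−i}.
At t = 8 h (j=4): Q = (1.3/1)·6.6 + (1.3/1)·9.1 + (3.3/1)·12.7 = 62.3 cfs.

Q ≈ 62.3 cfs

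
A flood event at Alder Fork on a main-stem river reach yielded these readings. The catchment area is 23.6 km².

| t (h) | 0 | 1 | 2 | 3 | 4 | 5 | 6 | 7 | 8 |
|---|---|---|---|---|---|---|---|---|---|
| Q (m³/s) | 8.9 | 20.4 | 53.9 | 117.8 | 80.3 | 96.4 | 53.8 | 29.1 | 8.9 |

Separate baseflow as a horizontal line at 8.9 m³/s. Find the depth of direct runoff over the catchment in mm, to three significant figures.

Direct runoff: 0.0, 11.5, 45.0, 108.9, 71.4, 87.5, 44.9, 20.2, 0.0 m³/s; ΣQ_DR = 389.4 m³/s.
V = ΣQ_DR · Δt = 389.4 × 3600 s = 1.402 × 10^6 m³.
Over A = 23.6 km², depth = V / A = 59.4 mm.

d ≈ 59.4 mm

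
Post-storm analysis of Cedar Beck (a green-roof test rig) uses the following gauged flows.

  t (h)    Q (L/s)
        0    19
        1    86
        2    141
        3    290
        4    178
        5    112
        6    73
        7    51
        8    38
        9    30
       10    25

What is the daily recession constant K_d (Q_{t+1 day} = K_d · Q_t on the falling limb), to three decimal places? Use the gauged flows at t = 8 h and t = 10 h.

Between t = 8 h and t = 10 h the flow falls from 38 to 25 L/s over 2×1 h = 2 h.
Per-interval ratio K = (25/38)^(1/2) = 0.8111; K_d = K^(24/1) = 0.007.

K_d ≈ 0.007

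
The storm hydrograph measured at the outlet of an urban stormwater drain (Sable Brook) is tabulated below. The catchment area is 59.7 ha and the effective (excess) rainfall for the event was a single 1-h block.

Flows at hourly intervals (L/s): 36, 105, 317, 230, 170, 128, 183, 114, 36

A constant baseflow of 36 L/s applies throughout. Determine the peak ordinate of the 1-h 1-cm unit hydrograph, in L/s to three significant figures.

Direct runoff: 0.0, 69.0, 281.0, 194.0, 134.0, 92.0, 147.0, 78.0, 0.0 L/s; ΣQ_DR = 995.0 L/s, peak = 281.0 L/s.
Runoff depth d = ΣQ_DR·Δt / A = 995.0 × 3600 / (59.7 ha) = 6.000 mm.
The 1-cm UH is the DRH scaled by (10 mm)/d, so U_p = 281.0 × 10/6.000 = 468 L/s.

U_p ≈ 468 L/s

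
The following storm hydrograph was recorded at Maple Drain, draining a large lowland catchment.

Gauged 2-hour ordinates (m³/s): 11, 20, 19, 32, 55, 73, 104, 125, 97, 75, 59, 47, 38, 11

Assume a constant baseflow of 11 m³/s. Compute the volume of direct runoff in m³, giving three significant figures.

Direct-runoff ordinates (Q − Q_b): 0.0, 9.0, 8.0, 21.0, 44.0, 62.0, 93.0, 114.0, 86.0, 64.0, 48.0, 36.0, 27.0, 0.0 m³/s.
ΣQ_DR = 612.0 m³/s.
With Δt = 2 h = 7200 s, V = ΣQ_DR · Δt = 612.0 × 7200 = 4.41 × 10^6 m³.

V ≈ 4.41 × 10^6 m³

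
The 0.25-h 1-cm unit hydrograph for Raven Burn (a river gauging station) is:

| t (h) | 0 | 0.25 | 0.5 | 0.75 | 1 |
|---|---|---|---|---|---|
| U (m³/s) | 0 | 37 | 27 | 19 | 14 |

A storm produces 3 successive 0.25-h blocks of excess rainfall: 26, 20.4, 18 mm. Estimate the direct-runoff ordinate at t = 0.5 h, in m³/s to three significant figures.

Q ≈ 146 m³/s

By discrete convolution, Q_j = Σ (P_i / 10 mm) · U_{j−i}.
At t = 0.5 h (j=2): Q = (26/10)·27 + (20.4/10)·37 + (18/10)·0 = 146 m³/s.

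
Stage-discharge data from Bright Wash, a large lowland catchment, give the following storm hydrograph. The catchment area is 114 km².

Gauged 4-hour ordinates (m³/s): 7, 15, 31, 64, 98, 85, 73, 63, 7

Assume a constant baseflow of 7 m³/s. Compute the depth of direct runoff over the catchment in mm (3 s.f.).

d ≈ 48.0 mm

Direct runoff: 0.0, 8.0, 24.0, 57.0, 91.0, 78.0, 66.0, 56.0, 0.0 m³/s; ΣQ_DR = 380.0 m³/s.
V = ΣQ_DR · Δt = 380.0 × 14400 s = 5.472 × 10^6 m³.
Over A = 114 km², depth = V / A = 48.0 mm.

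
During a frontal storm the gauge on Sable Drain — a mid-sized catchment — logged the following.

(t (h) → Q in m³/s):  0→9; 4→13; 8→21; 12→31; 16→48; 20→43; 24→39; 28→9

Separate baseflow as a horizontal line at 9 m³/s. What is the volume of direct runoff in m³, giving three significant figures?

V ≈ 2.03 × 10^6 m³

Direct-runoff ordinates (Q − Q_b): 0.0, 4.0, 12.0, 22.0, 39.0, 34.0, 30.0, 0.0 m³/s.
ΣQ_DR = 141.0 m³/s.
With Δt = 4 h = 14400 s, V = ΣQ_DR · Δt = 141.0 × 14400 = 2.03 × 10^6 m³.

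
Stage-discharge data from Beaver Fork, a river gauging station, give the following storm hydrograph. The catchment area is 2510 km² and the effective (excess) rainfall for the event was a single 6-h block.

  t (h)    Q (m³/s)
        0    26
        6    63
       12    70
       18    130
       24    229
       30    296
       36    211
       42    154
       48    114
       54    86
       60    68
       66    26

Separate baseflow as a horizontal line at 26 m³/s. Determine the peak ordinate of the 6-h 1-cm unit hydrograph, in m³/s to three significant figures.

U_p ≈ 270 m³/s

Direct runoff: 0.0, 37.0, 44.0, 104.0, 203.0, 270.0, 185.0, 128.0, 88.0, 60.0, 42.0, 0.0 m³/s; ΣQ_DR = 1161 m³/s, peak = 270.0 m³/s.
Runoff depth d = ΣQ_DR·Δt / A = 1161 × 21600 / (2510 km²) = 9.991 mm.
The 1-cm UH is the DRH scaled by (10 mm)/d, so U_p = 270.0 × 10/9.991 = 270 m³/s.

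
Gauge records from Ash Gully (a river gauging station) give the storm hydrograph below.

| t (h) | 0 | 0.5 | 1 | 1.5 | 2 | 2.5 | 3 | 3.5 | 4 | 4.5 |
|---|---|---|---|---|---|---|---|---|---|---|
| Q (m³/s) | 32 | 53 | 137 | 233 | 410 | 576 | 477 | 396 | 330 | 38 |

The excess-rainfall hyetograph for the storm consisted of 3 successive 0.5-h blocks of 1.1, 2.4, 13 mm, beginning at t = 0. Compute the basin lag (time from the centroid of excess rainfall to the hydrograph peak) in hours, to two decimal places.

Centroid of excess rainfall: t_c = Σ P_i·t̄_i / ΣP_i = 1.1106 h (block centres at 0.25, 0.75, 1.25 h).
Hydrograph peak occurs at t = 2.5 h, so basin lag t_L = 2.5 − 1.1106 = 1.39 h.

t_L ≈ 1.39 h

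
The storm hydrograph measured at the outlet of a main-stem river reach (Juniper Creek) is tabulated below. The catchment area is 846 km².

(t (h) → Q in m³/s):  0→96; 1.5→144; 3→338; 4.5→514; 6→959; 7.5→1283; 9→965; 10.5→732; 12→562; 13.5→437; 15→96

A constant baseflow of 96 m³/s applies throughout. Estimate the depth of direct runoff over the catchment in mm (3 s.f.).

Direct runoff: 0.0, 48.0, 242.0, 418.0, 863.0, 1187.0, 869.0, 636.0, 466.0, 341.0, 0.0 m³/s; ΣQ_DR = 5070 m³/s.
V = ΣQ_DR · Δt = 5070 × 5400 s = 2.738 × 10^7 m³.
Over A = 846 km², depth = V / A = 32.4 mm.

d ≈ 32.4 mm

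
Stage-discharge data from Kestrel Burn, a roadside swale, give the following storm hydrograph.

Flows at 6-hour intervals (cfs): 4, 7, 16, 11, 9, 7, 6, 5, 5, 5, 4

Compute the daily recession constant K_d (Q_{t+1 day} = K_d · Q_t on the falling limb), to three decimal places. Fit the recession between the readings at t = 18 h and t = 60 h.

Between t = 18 h and t = 60 h the flow falls from 11 to 4 cfs over 7×6 h = 42 h.
Per-interval ratio K = (4/11)^(1/7) = 0.8654; K_d = K^(24/6) = 0.561.

K_d ≈ 0.561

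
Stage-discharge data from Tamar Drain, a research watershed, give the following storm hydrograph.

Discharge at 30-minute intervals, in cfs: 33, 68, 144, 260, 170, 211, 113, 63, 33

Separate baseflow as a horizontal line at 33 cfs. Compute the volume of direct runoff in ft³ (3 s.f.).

Direct-runoff ordinates (Q − Q_b): 0.0, 35.0, 111.0, 227.0, 137.0, 178.0, 80.0, 30.0, 0.0 cfs.
ΣQ_DR = 798.0 cfs.
With Δt = 0.5 h = 1800 s, V = ΣQ_DR · Δt = 798.0 × 1800 = 1.44 × 10^6 ft³.

V ≈ 1.44 × 10^6 ft³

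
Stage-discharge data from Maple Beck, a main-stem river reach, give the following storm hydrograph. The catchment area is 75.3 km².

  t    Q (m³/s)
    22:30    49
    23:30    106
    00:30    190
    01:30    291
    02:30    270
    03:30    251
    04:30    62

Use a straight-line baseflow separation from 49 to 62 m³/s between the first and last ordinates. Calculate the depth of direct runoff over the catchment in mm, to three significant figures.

Direct runoff: 0.00, 54.83, 136.67, 235.50, 212.33, 191.17, 0.00 m³/s; ΣQ_DR = 830.5 m³/s.
V = ΣQ_DR · Δt = 830.5 × 3600 s = 2.990 × 10^6 m³.
Over A = 75.3 km², depth = V / A = 39.7 mm.

d ≈ 39.7 mm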